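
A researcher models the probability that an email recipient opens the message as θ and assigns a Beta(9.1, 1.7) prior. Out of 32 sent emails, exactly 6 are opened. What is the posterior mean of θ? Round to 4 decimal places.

Posterior mean ≈ 0.3528

The binomial likelihood is conjugate to the Beta prior: with 6 successes and 26 failures, the posterior is Beta(9.1+6, 1.7+26) = Beta(15.1, 27.7).
E[θ | data] = 15.1/(15.1+27.7) = 0.3528.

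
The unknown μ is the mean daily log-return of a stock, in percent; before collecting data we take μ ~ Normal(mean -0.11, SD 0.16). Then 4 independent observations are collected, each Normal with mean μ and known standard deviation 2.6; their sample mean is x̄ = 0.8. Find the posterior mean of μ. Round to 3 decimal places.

Posterior mean ≈ -0.096

With known σ, the Normal prior is conjugate. Weight on the data is w = (n/σ²)/(n/σ² + 1/τ₀²) = 0.591716/(0.591716+39.0625) = 0.014922.
Posterior mean = w·x̄ + (1−w)·μ₀ = 0.014922·0.8 + 0.98508·-0.11 = -0.096.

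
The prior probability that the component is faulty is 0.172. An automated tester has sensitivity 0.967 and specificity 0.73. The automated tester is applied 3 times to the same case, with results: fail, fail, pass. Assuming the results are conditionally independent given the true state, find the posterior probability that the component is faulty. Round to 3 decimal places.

Let H be the event that the component is faulty; start with P(H) = 0.172. P('fail'|H) = 0.967, P('fail'|¬H) = 0.27.
Update on result 1 ('fail'): P(H) ← 0.967·0.1720 / (0.967·0.1720 + 0.27·0.8280) = 0.16632/0.38988 = 0.4266.
Update on result 2 ('fail'): P(H) ← 0.967·0.4266 / (0.967·0.4266 + 0.27·0.5734) = 0.41252/0.56734 = 0.7271.
Update on result 3 ('pass'): P(H) ← 0.033·0.7271 / (0.033·0.7271 + 0.73·0.2729) = 0.023995/0.22320 = 0.1075.

Posterior P(H) ≈ 0.108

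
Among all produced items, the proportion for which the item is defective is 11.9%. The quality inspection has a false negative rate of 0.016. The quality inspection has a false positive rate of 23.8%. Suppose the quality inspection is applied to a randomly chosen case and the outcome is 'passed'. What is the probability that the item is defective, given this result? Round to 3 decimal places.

P(H | E) ≈ 0.003

Let H be the event that the item is defective. P(H) = 0.119, so P(¬H) = 0.881. With E the 'passed' result, P(E|H) = 0.016 and P(E|¬H) = 0.762.
P(E) = 0.016·0.119 + 0.762·0.881 = 0.0019040 + 0.67132 = 0.67323.
By Bayes' theorem, P(H|E) = 0.0019040 / 0.67323 = 0.003.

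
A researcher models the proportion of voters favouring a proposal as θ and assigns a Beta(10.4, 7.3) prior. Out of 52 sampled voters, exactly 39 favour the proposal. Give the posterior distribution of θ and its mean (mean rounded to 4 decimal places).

Observing 39 successes and 13 failures updates Beta(10.4, 7.3) by adding the success and failure counts to the two shape parameters: α = 10.4+39 = 49.4, β = 7.3+13 = 20.3.
Posterior mean = α/(α+β) = 49.4/69.7 = 0.7088.

Posterior: Beta(49.4, 20.3); mean ≈ 0.7088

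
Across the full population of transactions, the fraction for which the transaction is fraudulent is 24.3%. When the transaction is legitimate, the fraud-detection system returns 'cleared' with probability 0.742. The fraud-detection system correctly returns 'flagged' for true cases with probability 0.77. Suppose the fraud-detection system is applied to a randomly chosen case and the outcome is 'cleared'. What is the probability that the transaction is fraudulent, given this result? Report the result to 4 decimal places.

Let H be the event that the transaction is fraudulent. P(H) = 0.243, so P(¬H) = 0.757. With E the 'cleared' result, P(E|H) = 0.23 and P(E|¬H) = 0.742.
P(E) = 0.23·0.243 + 0.742·0.757 = 0.055890 + 0.56169 = 0.61758.
By Bayes' theorem, P(H|E) = 0.055890 / 0.61758 = 0.0905.

P(H | E) ≈ 0.0905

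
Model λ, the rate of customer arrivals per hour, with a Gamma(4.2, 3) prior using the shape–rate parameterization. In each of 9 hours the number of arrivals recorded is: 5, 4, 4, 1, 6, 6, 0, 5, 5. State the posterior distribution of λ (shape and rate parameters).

The Poisson likelihood adds the total count to the shape and the number of exposure periods to the rate. Here ∑xᵢ = 36 and n = 9, so shape 4.2→40.2 and rate 3→12.

Posterior: Gamma(shape=40.2, rate=12)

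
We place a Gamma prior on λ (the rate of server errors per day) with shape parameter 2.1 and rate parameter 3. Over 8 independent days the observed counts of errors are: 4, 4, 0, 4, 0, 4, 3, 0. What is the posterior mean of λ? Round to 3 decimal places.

Total count ∑xᵢ = 19 over n = 8 days.
Gamma is conjugate to the Poisson likelihood: posterior is Gamma(shape = 2.1+19 = 21.1, rate = 3+8 = 11).
E[λ | data] = 21.1/11 = 1.918.

Posterior mean ≈ 1.918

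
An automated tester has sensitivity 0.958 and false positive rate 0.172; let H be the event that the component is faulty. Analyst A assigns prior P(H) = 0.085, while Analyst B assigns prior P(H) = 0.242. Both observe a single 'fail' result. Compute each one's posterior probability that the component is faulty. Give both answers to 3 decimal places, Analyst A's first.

The likelihood ratio for a 'fail' result is 0.958/0.172 = 5.5698.
Analyst A: prior odds 0.085/0.915 = 0.092896; posterior odds 0.51741; posterior probability 0.341.
Analyst B: prior odds 0.242/0.758 = 0.31926; posterior odds 1.7782; posterior probability 0.640.

Analyst A: 0.341; Analyst B: 0.640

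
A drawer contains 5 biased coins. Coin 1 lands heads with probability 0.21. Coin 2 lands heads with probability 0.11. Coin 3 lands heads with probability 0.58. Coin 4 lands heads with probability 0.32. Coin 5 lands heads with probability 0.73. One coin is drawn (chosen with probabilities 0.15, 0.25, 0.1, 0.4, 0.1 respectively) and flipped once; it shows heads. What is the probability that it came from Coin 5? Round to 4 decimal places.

Posterior probability ≈ 0.2296

P(heads|C1) = 0.21; P(heads|C2) = 0.11; P(heads|C3) = 0.58; P(heads|C4) = 0.32; P(heads|C5) = 0.73.
Prior × likelihood for each source: 0.15·0.21=0.03150, 0.25·0.11=0.02750, 0.1·0.58=0.05800, 0.4·0.32=0.1280, 0.1·0.73=0.07300. Summing gives P(heads) = 0.31800.
P(Coin 5 | heads) = 0.07300 / 0.31800 = 0.2296.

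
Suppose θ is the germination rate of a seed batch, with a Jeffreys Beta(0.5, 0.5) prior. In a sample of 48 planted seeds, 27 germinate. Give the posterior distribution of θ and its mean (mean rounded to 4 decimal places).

Posterior: Beta(27.5, 21.5); mean ≈ 0.5612

The binomial likelihood is conjugate to the Beta prior: with 27 successes and 21 failures, the posterior is Beta(0.5+27, 0.5+21) = Beta(27.5, 21.5).
E[θ | data] = 27.5/(27.5+21.5) = 0.5612.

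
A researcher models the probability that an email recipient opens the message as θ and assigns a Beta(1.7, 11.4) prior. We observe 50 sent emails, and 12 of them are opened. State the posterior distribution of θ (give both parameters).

Posterior: Beta(13.7, 49.4)

The binomial likelihood is conjugate to the Beta prior: with 12 successes and 38 failures, the posterior is Beta(1.7+12, 11.4+38) = Beta(13.7, 49.4).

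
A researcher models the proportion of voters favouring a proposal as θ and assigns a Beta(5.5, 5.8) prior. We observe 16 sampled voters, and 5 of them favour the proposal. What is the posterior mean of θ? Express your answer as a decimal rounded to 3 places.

Posterior mean ≈ 0.385

The binomial likelihood is conjugate to the Beta prior: with 5 successes and 11 failures, the posterior is Beta(5.5+5, 5.8+11) = Beta(10.5, 16.8).
E[θ | data] = 10.5/(10.5+16.8) = 0.385.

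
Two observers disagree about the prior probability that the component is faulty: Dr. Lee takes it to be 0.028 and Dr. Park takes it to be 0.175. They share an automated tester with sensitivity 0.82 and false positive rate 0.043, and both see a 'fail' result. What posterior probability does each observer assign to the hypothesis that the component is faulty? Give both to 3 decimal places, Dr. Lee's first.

Dr. Lee: 0.355; Dr. Park: 0.802

P('+'|H) = 0.82, P('+'|¬H) = 0.043.
Dr. Lee: numerator 0.82·0.028 = 0.022960; evidence = 0.022960+0.043·0.972 = 0.064756; posterior = 0.355.
Dr. Park: numerator 0.82·0.175 = 0.14350; evidence = 0.14350+0.043·0.825 = 0.17897; posterior = 0.802.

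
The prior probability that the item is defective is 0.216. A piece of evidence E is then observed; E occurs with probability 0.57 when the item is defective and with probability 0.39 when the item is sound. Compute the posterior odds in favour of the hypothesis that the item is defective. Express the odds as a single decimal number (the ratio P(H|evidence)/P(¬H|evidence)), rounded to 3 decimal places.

Prior odds = 0.216/(1−0.216) = 0.27551.
Likelihood ratio for E = 0.57/0.39 = 1.4615.
Posterior odds = prior odds × LR = 0.40267.

Posterior odds ≈ 0.403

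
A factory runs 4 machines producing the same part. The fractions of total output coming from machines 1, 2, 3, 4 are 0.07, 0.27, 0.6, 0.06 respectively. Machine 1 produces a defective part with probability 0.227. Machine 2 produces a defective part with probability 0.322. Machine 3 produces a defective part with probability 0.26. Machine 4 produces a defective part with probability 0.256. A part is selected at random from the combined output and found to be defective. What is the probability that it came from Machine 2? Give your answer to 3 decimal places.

P(defective|M1) = 0.227; P(defective|M2) = 0.322; P(defective|M3) = 0.26; P(defective|M4) = 0.256.
Prior × likelihood for each source: 0.07·0.227=0.01589, 0.27·0.322=0.08694, 0.6·0.26=0.1560, 0.06·0.256=0.01536. Summing gives P(defective) = 0.27419.
P(Machine 2 | defective) = 0.08694 / 0.27419 = 0.317.

Posterior probability ≈ 0.317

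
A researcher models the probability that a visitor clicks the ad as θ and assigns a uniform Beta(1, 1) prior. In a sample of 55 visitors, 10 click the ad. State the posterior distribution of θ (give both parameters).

Posterior: Beta(11, 46)

The binomial likelihood is conjugate to the Beta prior: with 10 successes and 45 failures, the posterior is Beta(1+10, 1+45) = Beta(11, 46).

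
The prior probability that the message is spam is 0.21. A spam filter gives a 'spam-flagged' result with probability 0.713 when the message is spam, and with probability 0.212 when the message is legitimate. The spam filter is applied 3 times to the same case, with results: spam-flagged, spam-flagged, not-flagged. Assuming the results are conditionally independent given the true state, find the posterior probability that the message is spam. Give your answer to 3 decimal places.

Let H be the event that the message is spam; start with P(H) = 0.21. P('spam-flagged'|H) = 0.713, P('spam-flagged'|¬H) = 0.212.
Update on result 1 ('spam-flagged'): P(H) ← 0.713·0.2100 / (0.713·0.2100 + 0.212·0.7900) = 0.14973/0.31721 = 0.4720.
Update on result 2 ('spam-flagged'): P(H) ← 0.713·0.4720 / (0.713·0.4720 + 0.212·0.5280) = 0.33655/0.44848 = 0.7504.
Update on result 3 ('not-flagged'): P(H) ← 0.287·0.7504 / (0.287·0.7504 + 0.788·0.2496) = 0.21537/0.41204 = 0.5227.

Posterior P(H) ≈ 0.523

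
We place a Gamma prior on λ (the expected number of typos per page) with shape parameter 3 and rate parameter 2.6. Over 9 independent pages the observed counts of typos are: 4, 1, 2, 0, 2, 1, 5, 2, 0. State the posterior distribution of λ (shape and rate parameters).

Posterior: Gamma(shape=20, rate=11.6)

The Poisson likelihood adds the total count to the shape and the number of exposure periods to the rate. Here ∑xᵢ = 17 and n = 9, so shape 3→20 and rate 2.6→11.6.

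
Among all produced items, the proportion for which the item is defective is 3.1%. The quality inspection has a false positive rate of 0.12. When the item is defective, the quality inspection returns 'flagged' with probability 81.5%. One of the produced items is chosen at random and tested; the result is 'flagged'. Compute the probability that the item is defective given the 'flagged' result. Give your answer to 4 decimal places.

Write H for 'the item is defective'. Prior odds H:¬H = 0.031/0.969 = 0.031992. For the 'flagged' outcome, the likelihood ratio is 0.815/0.12 = 6.7917.
Posterior odds = 0.031992 × 6.7917 = 0.21728, so P(H|E) = 0.21728/(1+0.21728) = 0.1785.

P(H | E) ≈ 0.1785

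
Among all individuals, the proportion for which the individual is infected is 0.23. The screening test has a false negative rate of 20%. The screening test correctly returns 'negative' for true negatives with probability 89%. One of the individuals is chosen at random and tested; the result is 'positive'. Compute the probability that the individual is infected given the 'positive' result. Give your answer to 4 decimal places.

Let H be the event that the individual is infected. P(H) = 0.23, so P(¬H) = 0.77. With E the 'positive' result, P(E|H) = 0.8 and P(E|¬H) = 0.11.
P(E) = 0.8·0.23 + 0.11·0.77 = 0.18400 + 0.084700 = 0.26870.
By Bayes' theorem, P(H|E) = 0.18400 / 0.26870 = 0.6848.

P(H | E) ≈ 0.6848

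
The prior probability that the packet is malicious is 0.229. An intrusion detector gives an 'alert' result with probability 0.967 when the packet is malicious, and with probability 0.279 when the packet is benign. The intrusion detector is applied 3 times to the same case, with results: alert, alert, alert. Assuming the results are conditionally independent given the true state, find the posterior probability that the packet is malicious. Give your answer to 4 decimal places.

With H the event that the packet is malicious, the joint likelihood of the observed sequence is P(data|H) = 0.967·0.967·0.967 = 0.90423 and P(data|¬H) = 0.279·0.279·0.279 = 0.021718.
Bayes: P(H|data) = 0.229·0.90423 / (0.229·0.90423 + 0.771·0.021718) = 0.20707/0.22381 = 0.9252.

Posterior P(H) ≈ 0.9252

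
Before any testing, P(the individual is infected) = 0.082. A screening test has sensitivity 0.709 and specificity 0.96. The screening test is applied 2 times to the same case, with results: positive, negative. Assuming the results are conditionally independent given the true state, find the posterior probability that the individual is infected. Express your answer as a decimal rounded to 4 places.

With H the event that the individual is infected, the joint likelihood of the observed sequence is P(data|H) = 0.709·0.291 = 0.20632 and P(data|¬H) = 0.04·0.96 = 0.038400.
Bayes: P(H|data) = 0.082·0.20632 / (0.082·0.20632 + 0.918·0.038400) = 0.016918/0.052169 = 0.3243.

Posterior P(H) ≈ 0.3243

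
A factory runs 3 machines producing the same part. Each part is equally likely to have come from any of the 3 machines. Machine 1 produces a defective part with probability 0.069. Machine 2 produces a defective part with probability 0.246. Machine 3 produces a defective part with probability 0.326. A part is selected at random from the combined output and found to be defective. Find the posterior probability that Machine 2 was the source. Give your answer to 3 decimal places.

Posterior probability ≈ 0.384

P(defective|M1) = 0.069; P(defective|M2) = 0.246; P(defective|M3) = 0.326.
Prior × likelihood for each source: 0.333333·0.069=0.02300, 0.333333·0.246=0.08200, 0.333333·0.326=0.1087. Summing gives P(defective) = 0.21367.
P(Machine 2 | defective) = 0.08200 / 0.21367 = 0.384.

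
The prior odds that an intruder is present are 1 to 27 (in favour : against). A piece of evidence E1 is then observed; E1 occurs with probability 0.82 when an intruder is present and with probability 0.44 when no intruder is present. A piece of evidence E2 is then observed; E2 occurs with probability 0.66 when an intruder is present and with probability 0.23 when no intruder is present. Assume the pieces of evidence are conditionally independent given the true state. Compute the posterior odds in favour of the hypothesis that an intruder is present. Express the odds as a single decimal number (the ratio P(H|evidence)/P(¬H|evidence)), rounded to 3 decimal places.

Posterior odds ≈ 0.198

Prior odds = 1/27 = 0.037037.
Likelihood ratio for E1 = 0.82/0.44 = 1.8636.
Likelihood ratio for E2 = 0.66/0.23 = 2.8696.
Posterior odds = prior odds × LR₁ × LR₂ = 0.19807.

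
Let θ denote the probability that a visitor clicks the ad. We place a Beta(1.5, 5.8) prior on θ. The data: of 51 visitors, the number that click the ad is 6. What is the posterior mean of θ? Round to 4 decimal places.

Observing 6 successes and 45 failures updates Beta(1.5, 5.8) by adding the success and failure counts to the two shape parameters: α = 1.5+6 = 7.5, β = 5.8+45 = 50.8.
E[θ | data] = 7.5/(7.5+50.8) = 0.1286.

Posterior mean ≈ 0.1286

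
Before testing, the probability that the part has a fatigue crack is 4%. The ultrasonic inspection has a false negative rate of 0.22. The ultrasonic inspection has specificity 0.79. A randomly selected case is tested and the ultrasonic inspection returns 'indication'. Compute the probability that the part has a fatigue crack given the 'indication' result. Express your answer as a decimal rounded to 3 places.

Let H be the event that the part has a fatigue crack. P(H) = 0.04, so P(¬H) = 0.96. With E the 'indication' result, P(E|H) = 0.78 and P(E|¬H) = 0.21.
P(E) = 0.78·0.04 + 0.21·0.96 = 0.031200 + 0.20160 = 0.23280.
By Bayes' theorem, P(H|E) = 0.031200 / 0.23280 = 0.134.

P(H | E) ≈ 0.134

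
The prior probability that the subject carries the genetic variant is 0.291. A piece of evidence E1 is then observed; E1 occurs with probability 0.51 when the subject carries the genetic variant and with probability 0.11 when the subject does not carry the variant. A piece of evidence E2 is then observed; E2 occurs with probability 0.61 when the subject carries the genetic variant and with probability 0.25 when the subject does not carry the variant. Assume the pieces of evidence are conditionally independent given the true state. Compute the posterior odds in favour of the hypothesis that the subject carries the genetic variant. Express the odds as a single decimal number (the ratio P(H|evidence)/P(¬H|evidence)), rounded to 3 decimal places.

Prior odds = 0.291/(1−0.291) = 0.41044.
Likelihood ratio for E1 = 0.51/0.11 = 4.6364.
Likelihood ratio for E2 = 0.61/0.25 = 2.4400.
Posterior odds = prior odds × LR₁ × LR₂ = 4.6432.

Posterior odds ≈ 4.643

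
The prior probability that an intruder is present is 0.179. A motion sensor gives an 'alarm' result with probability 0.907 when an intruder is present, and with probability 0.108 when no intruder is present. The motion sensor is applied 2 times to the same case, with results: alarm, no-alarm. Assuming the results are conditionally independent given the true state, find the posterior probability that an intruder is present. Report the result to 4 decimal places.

Posterior P(H) ≈ 0.1603

With H the event that an intruder is present, the joint likelihood of the observed sequence is P(data|H) = 0.907·0.093 = 0.084351 and P(data|¬H) = 0.108·0.892 = 0.096336.
Bayes: P(H|data) = 0.179·0.084351 / (0.179·0.084351 + 0.821·0.096336) = 0.015099/0.094191 = 0.1603.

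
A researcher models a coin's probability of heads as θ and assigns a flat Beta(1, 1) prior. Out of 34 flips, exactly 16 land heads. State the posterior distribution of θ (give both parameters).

Posterior: Beta(17, 19)

The binomial likelihood is conjugate to the Beta prior: with 16 successes and 18 failures, the posterior is Beta(1+16, 1+18) = Beta(17, 19).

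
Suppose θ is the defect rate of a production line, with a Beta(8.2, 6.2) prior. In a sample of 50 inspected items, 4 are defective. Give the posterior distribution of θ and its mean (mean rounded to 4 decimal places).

Posterior: Beta(12.2, 52.2); mean ≈ 0.1894

Observing 4 successes and 46 failures updates Beta(8.2, 6.2) by adding the success and failure counts to the two shape parameters: α = 8.2+4 = 12.2, β = 6.2+46 = 52.2.
E[θ | data] = 12.2/(12.2+52.2) = 0.1894.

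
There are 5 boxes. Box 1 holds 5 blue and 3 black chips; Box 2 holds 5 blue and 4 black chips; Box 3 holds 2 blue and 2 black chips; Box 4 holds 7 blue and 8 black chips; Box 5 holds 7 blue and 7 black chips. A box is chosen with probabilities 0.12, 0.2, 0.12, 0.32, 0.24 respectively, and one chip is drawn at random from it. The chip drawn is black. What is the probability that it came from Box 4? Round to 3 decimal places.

P(black|Box 1) = 0.375; P(black|Box 2) = 0.4444; P(black|Box 3) = 0.5; P(black|Box 4) = 0.5333; P(black|Box 5) = 0.5.
Prior × likelihood for each source: 0.12·0.375=0.04500, 0.2·0.4444=0.08889, 0.12·0.5=0.06000, 0.32·0.5333=0.1707, 0.24·0.5=0.1200. Summing gives P(black) = 0.48456.
P(Box 4 | black) = 0.1707 / 0.48456 = 0.352.

Posterior probability ≈ 0.352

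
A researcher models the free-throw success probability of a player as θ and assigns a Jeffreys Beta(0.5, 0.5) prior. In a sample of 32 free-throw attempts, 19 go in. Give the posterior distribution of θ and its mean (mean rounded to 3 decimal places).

Posterior: Beta(19.5, 13.5); mean ≈ 0.591

Observing 19 successes and 13 failures updates Beta(0.5, 0.5) by adding the success and failure counts to the two shape parameters: α = 0.5+19 = 19.5, β = 0.5+13 = 13.5.
E[θ | data] = 19.5/(19.5+13.5) = 0.591.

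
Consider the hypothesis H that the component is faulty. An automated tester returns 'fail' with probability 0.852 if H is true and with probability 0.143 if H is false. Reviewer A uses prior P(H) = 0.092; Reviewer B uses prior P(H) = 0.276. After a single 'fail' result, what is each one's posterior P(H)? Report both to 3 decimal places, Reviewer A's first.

Reviewer A: 0.376; Reviewer B: 0.694

P('+'|H) = 0.852, P('+'|¬H) = 0.143.
Reviewer A: numerator 0.852·0.092 = 0.078384; evidence = 0.078384+0.143·0.908 = 0.20823; posterior = 0.376.
Reviewer B: numerator 0.852·0.276 = 0.23515; evidence = 0.23515+0.143·0.724 = 0.33868; posterior = 0.694.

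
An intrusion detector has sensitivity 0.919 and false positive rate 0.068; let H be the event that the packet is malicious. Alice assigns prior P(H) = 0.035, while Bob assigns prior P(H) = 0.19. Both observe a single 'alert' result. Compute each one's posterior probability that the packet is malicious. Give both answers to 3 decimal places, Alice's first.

P('+'|H) = 0.919, P('+'|¬H) = 0.068.
Alice: numerator 0.919·0.035 = 0.032165; evidence = 0.032165+0.068·0.965 = 0.097785; posterior = 0.329.
Bob: numerator 0.919·0.19 = 0.17461; evidence = 0.17461+0.068·0.81 = 0.22969; posterior = 0.760.

Alice: 0.329; Bob: 0.760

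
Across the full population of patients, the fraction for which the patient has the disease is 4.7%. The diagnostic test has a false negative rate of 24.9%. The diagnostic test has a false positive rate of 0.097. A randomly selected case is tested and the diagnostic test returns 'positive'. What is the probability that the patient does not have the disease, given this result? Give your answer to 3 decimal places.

P(¬H | E) ≈ 0.724

Let H be the event that the patient has the disease. P(H) = 0.047, so P(¬H) = 0.953. With E the 'positive' result, P(E|H) = 0.751 and P(E|¬H) = 0.097.
P(E) = 0.751·0.047 + 0.097·0.953 = 0.035297 + 0.092441 = 0.12774.
By Bayes' theorem, P(H|E) = 0.035297 / 0.12774 = 0.276. Hence P(¬H|E) = 1 − 0.276 = 0.724.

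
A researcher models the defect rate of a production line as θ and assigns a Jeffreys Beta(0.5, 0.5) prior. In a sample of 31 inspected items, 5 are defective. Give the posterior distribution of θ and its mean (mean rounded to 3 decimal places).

Posterior: Beta(5.5, 26.5); mean ≈ 0.172

The binomial likelihood is conjugate to the Beta prior: with 5 successes and 26 failures, the posterior is Beta(0.5+5, 0.5+26) = Beta(5.5, 26.5).
E[θ | data] = 5.5/(5.5+26.5) = 0.172.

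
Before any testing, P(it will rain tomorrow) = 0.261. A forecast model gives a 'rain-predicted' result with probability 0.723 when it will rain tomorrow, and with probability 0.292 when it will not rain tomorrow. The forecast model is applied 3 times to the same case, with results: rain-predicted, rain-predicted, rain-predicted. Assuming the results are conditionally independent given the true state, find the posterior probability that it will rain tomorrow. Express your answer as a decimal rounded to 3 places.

With H the event that it will rain tomorrow, the joint likelihood of the observed sequence is P(data|H) = 0.723·0.723·0.723 = 0.37793 and P(data|¬H) = 0.292·0.292·0.292 = 0.024897.
Bayes: P(H|data) = 0.261·0.37793 / (0.261·0.37793 + 0.739·0.024897) = 0.098641/0.11704 = 0.8428.

Posterior P(H) ≈ 0.843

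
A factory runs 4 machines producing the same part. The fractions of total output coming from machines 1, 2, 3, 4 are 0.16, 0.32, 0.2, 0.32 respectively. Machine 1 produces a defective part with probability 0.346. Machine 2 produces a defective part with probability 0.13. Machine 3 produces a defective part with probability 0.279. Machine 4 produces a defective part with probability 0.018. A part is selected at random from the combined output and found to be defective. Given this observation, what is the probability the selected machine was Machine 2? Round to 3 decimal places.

Posterior probability ≈ 0.262

Tabulate prior·likelihood by source: [1] prior 0.16, lik 0.346, product 0.05536; [2] prior 0.32, lik 0.13, product 0.04160; [3] prior 0.2, lik 0.279, product 0.05580; [4] prior 0.32, lik 0.018, product 0.005760.
Normalizing constant = 0.15852; the posterior for Machine 2 is its product over the sum, 0.04160/0.15852 = 0.262.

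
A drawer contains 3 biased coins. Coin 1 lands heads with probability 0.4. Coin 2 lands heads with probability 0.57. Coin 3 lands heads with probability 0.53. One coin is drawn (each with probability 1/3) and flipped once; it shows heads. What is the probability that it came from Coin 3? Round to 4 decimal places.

Tabulate prior·likelihood by source: [1] prior 0.333333, lik 0.4, product 0.1333; [2] prior 0.333333, lik 0.57, product 0.1900; [3] prior 0.333333, lik 0.53, product 0.1767.
Normalizing constant = 0.50000; the posterior for Coin 3 is its product over the sum, 0.1767/0.50000 = 0.3533.

Posterior probability ≈ 0.3533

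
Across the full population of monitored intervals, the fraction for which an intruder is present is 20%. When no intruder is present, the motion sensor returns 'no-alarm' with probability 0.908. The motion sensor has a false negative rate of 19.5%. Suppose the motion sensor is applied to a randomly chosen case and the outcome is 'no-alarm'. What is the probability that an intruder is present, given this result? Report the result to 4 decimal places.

Let H be the event that an intruder is present. P(H) = 0.2, so P(¬H) = 0.8. With E the 'no-alarm' result, P(E|H) = 0.195 and P(E|¬H) = 0.908.
P(E) = 0.195·0.2 + 0.908·0.8 = 0.039000 + 0.72640 = 0.76540.
By Bayes' theorem, P(H|E) = 0.039000 / 0.76540 = 0.0510.

P(H | E) ≈ 0.0510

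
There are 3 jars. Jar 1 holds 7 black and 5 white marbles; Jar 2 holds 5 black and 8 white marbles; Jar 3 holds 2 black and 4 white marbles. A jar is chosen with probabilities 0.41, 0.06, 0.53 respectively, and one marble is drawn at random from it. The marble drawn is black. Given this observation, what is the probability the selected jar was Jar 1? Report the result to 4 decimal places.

Posterior probability ≈ 0.5449

P(black|Jar 1) = 0.5833; P(black|Jar 2) = 0.3846; P(black|Jar 3) = 0.3333.
Prior × likelihood for each source: 0.41·0.5833=0.2392, 0.06·0.3846=0.02308, 0.53·0.3333=0.1767. Summing gives P(black) = 0.43891.
P(Jar 1 | black) = 0.2392 / 0.43891 = 0.5449.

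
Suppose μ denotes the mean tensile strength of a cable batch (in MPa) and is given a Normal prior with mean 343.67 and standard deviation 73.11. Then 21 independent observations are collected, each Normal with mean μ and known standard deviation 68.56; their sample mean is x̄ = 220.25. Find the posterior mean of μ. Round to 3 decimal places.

Prior precision 1/τ₀² = 1/73.11² = 0.00018709; data precision n/σ² = 21/68.56² = 0.00446763.
Posterior precision = 0.00018709 + 0.00446763 = 0.00465472.
Posterior mean = (0.00018709·343.67 + 0.00446763·220.25) / 0.00465472 = 225.211.

Posterior mean ≈ 225.211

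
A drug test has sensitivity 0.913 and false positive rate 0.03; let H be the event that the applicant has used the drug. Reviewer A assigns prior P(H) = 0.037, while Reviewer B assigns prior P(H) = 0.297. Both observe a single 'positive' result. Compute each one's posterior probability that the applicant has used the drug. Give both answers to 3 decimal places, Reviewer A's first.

P('+'|H) = 0.913, P('+'|¬H) = 0.03.
Reviewer A: numerator 0.913·0.037 = 0.033781; evidence = 0.033781+0.03·0.963 = 0.062671; posterior = 0.539.
Reviewer B: numerator 0.913·0.297 = 0.27116; evidence = 0.27116+0.03·0.703 = 0.29225; posterior = 0.928.

Reviewer A: 0.539; Reviewer B: 0.928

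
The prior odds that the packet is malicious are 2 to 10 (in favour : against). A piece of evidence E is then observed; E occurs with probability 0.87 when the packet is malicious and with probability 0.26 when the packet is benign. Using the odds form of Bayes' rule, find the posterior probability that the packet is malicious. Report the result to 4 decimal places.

Prior odds = 2/10 = 0.20000. In log-odds, ln(0.20000) = -1.6094.
Add log likelihood ratio: ln(3.3462) = 1.2078.
Posterior log-odds = -0.40163, so posterior odds = exp(-0.40163) = 0.66923. Converting, P(H|E) = 0.66923/1.6692 = 0.4009.

Posterior probability ≈ 0.4009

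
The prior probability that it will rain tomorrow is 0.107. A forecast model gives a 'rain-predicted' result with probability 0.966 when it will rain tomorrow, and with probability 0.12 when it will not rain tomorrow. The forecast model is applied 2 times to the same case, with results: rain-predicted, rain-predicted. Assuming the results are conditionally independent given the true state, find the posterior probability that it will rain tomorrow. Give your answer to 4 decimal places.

Let H be the event that it will rain tomorrow; start with P(H) = 0.107. P('rain-predicted'|H) = 0.966, P('rain-predicted'|¬H) = 0.12.
Update on result 1 ('rain-predicted'): P(H) ← 0.966·0.1070 / (0.966·0.1070 + 0.12·0.8930) = 0.10336/0.21052 = 0.4910.
Update on result 2 ('rain-predicted'): P(H) ← 0.966·0.4910 / (0.966·0.4910 + 0.12·0.5090) = 0.47429/0.53537 = 0.8859.

Posterior P(H) ≈ 0.8859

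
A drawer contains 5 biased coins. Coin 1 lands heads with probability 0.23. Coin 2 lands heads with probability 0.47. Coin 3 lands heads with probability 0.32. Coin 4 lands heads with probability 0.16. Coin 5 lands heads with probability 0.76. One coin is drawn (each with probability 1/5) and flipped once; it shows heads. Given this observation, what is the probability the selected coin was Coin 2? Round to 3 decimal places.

P(heads|C1) = 0.23; P(heads|C2) = 0.47; P(heads|C3) = 0.32; P(heads|C4) = 0.16; P(heads|C5) = 0.76.
Prior × likelihood for each source: 0.2·0.23=0.04600, 0.2·0.47=0.09400, 0.2·0.32=0.06400, 0.2·0.16=0.03200, 0.2·0.76=0.1520. Summing gives P(heads) = 0.38800.
P(Coin 2 | heads) = 0.09400 / 0.38800 = 0.242.

Posterior probability ≈ 0.242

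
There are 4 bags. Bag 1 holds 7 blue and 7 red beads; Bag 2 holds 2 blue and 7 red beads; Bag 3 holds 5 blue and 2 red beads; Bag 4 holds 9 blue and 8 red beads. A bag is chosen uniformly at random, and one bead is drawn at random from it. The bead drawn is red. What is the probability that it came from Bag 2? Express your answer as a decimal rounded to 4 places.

Posterior probability ≈ 0.3824

Tabulate prior·likelihood by source: [1] prior 0.25, lik 0.5, product 0.1250; [2] prior 0.25, lik 0.7778, product 0.1944; [3] prior 0.25, lik 0.2857, product 0.07143; [4] prior 0.25, lik 0.4706, product 0.1176.
Normalizing constant = 0.50852; the posterior for Bag 2 is its product over the sum, 0.1944/0.50852 = 0.3824.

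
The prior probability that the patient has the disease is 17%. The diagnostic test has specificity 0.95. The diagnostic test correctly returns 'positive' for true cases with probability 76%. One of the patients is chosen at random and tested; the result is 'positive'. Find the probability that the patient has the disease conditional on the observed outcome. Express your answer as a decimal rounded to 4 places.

P(H | E) ≈ 0.7569

Let H be the event that the patient has the disease. P(H) = 0.17, so P(¬H) = 0.83. With E the 'positive' result, P(E|H) = 0.76 and P(E|¬H) = 0.05.
P(E) = 0.76·0.17 + 0.05·0.83 = 0.12920 + 0.041500 = 0.17070.
By Bayes' theorem, P(H|E) = 0.12920 / 0.17070 = 0.7569.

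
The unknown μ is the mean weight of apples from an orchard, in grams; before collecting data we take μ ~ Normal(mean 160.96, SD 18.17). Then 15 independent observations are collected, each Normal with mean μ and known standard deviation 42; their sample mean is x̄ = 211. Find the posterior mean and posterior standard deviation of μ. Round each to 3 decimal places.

Posterior mean ≈ 197.857; posterior SD ≈ 9.312

Prior precision 1/τ₀² = 1/18.17² = 0.00302894; data precision n/σ² = 15/42² = 0.00850340.
Posterior precision = 0.00302894 + 0.00850340 = 0.0115323, giving posterior SD = 1/√0.0115323 = 9.312.
Posterior mean = (0.00302894·160.96 + 0.00850340·211) / 0.0115323 = 197.857.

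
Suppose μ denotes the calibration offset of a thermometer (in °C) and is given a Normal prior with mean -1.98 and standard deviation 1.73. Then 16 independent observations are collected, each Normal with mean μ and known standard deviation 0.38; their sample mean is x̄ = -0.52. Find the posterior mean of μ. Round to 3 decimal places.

Prior precision 1/τ₀² = 1/1.73² = 0.334124; data precision n/σ² = 16/0.38² = 110.803.
Posterior precision = 0.334124 + 110.803 = 111.137.
Posterior mean = (0.334124·-1.98 + 110.803·-0.52) / 111.137 = -0.524.

Posterior mean ≈ -0.524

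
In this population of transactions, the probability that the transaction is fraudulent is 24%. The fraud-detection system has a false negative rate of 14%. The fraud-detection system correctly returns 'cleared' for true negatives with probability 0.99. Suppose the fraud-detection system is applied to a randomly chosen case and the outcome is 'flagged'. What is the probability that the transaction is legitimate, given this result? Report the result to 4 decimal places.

Write H for 'the transaction is fraudulent'. Prior odds H:¬H = 0.24/0.76 = 0.31579. For the 'flagged' outcome, the likelihood ratio is 0.86/0.01 = 86.000.
Posterior odds = 0.31579 × 86.000 = 27.158, so P(H|E) = 27.158/(1+27.158) = 0.9645. Then P(¬H|E) = 1 − 0.9645 = 0.0355.

P(¬H | E) ≈ 0.0355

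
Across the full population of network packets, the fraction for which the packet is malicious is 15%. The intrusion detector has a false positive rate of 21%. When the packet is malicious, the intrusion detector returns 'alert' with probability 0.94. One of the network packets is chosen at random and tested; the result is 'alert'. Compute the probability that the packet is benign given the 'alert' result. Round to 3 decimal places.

P(¬H | E) ≈ 0.559

Let H be the event that the packet is malicious. P(H) = 0.15, so P(¬H) = 0.85. With E the 'alert' result, P(E|H) = 0.94 and P(E|¬H) = 0.21.
P(E) = 0.94·0.15 + 0.21·0.85 = 0.14100 + 0.17850 = 0.31950.
By Bayes' theorem, P(H|E) = 0.14100 / 0.31950 = 0.441. Hence P(¬H|E) = 1 − 0.441 = 0.559.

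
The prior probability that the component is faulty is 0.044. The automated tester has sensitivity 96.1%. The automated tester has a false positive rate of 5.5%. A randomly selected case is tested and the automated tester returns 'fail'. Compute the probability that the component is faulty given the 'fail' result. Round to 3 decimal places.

P(H | E) ≈ 0.446

Write H for 'the component is faulty'. Prior odds H:¬H = 0.044/0.956 = 0.046025. For the 'fail' outcome, the likelihood ratio is 0.961/0.055 = 17.473.
Posterior odds = 0.046025 × 17.473 = 0.80418, so P(H|E) = 0.80418/(1+0.80418) = 0.446.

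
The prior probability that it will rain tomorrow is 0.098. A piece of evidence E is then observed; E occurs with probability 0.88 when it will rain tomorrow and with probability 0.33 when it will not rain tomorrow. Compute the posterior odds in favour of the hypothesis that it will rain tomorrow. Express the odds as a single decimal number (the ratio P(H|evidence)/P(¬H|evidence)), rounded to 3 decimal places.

Posterior odds ≈ 0.290

Prior odds = 0.098/(1−0.098) = 0.10865. In log-odds, ln(0.10865) = -2.2196.
Add log likelihood ratio: ln(2.6667) = 0.98083.
Posterior log-odds = -1.2388, so posterior odds = exp(-1.2388) = 0.28973.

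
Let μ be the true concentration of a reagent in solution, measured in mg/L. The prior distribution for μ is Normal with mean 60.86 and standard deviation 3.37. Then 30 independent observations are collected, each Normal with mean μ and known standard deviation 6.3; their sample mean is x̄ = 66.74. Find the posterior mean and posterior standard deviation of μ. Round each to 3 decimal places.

Posterior mean ≈ 66.126; posterior SD ≈ 1.089

With known σ, the Normal prior is conjugate. Weight on the data is w = (n/σ²)/(n/σ² + 1/τ₀²) = 0.755858/(0.755858+0.0880522) = 0.89566.
Posterior mean = w·x̄ + (1−w)·μ₀ = 0.89566·66.74 + 0.10434·60.86 = 66.126. Posterior variance = 1/(0.755858+0.0880522) = 1.18496, so SD = 1.089.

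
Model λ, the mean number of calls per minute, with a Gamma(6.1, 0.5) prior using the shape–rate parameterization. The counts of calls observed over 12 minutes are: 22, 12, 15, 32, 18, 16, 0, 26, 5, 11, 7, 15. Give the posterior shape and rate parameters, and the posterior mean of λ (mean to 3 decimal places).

Posterior: Gamma(shape=185.1, rate=12.5); mean ≈ 14.808

The Poisson likelihood adds the total count to the shape and the number of exposure periods to the rate. Here ∑xᵢ = 179 and n = 12, so shape 6.1→185.1 and rate 0.5→12.5.
Posterior mean = shape/rate = 185.1/12.5 = 14.808.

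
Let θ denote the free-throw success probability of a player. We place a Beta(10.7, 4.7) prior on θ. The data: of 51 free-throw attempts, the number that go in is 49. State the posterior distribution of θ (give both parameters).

Observing 49 successes and 2 failures updates Beta(10.7, 4.7) by adding the success and failure counts to the two shape parameters: α = 10.7+49 = 59.7, β = 4.7+2 = 6.7.

Posterior: Beta(59.7, 6.7)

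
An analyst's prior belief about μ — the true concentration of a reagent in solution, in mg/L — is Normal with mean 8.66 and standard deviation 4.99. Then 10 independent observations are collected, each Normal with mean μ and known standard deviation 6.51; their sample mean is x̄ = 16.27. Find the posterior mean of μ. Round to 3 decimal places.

Posterior mean ≈ 15.163

With known σ, the Normal prior is conjugate. Weight on the data is w = (n/σ²)/(n/σ² + 1/τ₀²) = 0.235960/(0.235960+0.0401605) = 0.85455.
Posterior mean = w·x̄ + (1−w)·μ₀ = 0.85455·16.27 + 0.14545·8.66 = 15.163.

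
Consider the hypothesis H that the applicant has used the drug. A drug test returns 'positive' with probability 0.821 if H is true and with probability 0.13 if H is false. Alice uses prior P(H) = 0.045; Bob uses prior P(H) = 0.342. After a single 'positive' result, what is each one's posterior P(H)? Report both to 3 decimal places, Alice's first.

P('+'|H) = 0.821, P('+'|¬H) = 0.13.
Alice: numerator 0.821·0.045 = 0.036945; evidence = 0.036945+0.13·0.955 = 0.16109; posterior = 0.229.
Bob: numerator 0.821·0.342 = 0.28078; evidence = 0.28078+0.13·0.658 = 0.36632; posterior = 0.766.

Alice: 0.229; Bob: 0.766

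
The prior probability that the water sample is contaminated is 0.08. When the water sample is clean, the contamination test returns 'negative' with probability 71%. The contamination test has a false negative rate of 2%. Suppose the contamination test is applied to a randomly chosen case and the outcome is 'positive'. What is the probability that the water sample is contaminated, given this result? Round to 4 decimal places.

Write H for 'the water sample is contaminated'. Prior odds H:¬H = 0.08/0.92 = 0.086957. For the 'positive' outcome, the likelihood ratio is 0.98/0.29 = 3.3793.
Posterior odds = 0.086957 × 3.3793 = 0.29385, so P(H|E) = 0.29385/(1+0.29385) = 0.2271.

P(H | E) ≈ 0.2271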